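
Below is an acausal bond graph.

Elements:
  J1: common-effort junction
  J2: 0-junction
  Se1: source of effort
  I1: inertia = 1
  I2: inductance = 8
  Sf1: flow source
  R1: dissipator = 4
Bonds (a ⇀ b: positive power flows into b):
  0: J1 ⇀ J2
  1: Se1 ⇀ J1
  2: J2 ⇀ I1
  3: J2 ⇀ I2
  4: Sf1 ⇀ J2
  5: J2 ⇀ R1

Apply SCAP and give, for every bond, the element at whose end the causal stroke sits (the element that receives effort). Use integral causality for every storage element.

b0 stroke at J2
b1 stroke at J1
b2 stroke at I1
b3 stroke at I2
b4 stroke at Sf1
b5 stroke at R1

β1 stroke→J1  (Se1 (Se) sets effort on bond)
β4 stroke→Sf1  (Sf1: flow source, stroke at near end)
β0 stroke→J2  (common-e at J1 fixed by 1)
β2 stroke→I1  (0-jn J2 has e-setter on 0)
β3 stroke→I2  (0-jn J2 has e-setter on 0)
β5 stroke→R1  (J2: bond 0 brought effort, rest push out)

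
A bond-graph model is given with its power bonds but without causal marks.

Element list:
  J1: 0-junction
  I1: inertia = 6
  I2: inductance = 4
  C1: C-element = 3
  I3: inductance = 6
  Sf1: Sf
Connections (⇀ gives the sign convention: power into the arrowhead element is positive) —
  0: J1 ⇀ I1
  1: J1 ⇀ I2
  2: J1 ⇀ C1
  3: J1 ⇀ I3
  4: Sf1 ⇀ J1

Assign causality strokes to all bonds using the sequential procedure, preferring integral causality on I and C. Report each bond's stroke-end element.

b0 →I1
b1 →I2
b2 →J1
b3 →I3
b4 →Sf1

β4 →Sf1  (source Sf1 imposes f)
β0 →I1  (prefer integral on I1)
β1 →I2  (I2: I, integral causality)
β2 →J1  (C1: C, integral causality)
β3 →I3  (J1 effort already set via bond 2)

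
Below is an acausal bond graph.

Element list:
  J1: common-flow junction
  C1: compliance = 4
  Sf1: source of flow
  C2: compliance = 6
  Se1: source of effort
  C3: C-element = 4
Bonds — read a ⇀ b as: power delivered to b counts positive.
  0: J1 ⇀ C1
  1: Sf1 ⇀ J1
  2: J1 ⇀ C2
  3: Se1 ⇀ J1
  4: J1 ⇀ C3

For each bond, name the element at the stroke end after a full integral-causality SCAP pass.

b1 stroke→Sf1  (Sf1: flow source, stroke at near end)
b3 stroke→J1  (Se1 fixes effort; stroke away)
b0 stroke→J1  (1-jn J1 has f-setter on 1)
b2 stroke→J1  (common-f at J1 fixed by 1)
b4 stroke→J1  (J1: bond 1 brought flow, rest push out)

bond 0 stroke→J1
bond 1 stroke→Sf1
bond 2 stroke→J1
bond 3 stroke→J1
bond 4 stroke→J1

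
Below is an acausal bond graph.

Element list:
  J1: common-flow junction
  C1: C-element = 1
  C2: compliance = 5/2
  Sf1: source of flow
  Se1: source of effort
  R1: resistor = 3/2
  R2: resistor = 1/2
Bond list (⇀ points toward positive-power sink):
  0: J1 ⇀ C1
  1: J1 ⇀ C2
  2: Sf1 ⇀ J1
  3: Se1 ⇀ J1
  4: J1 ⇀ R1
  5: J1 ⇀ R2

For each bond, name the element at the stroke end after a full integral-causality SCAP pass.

b2 |Sf1  (Sf1 fixes flow; stroke at Sf1)
b3 |J1  (Se1: effort source, stroke at far end)
b0 |J1  (J1: bond 2 brought flow, rest push out)
b1 |J1  (J1 flow already set via bond 2)
b4 |J1  (1-jn J1 has f-setter on 2)
b5 |J1  (1-jn J1 has f-setter on 2)

#0 stroke→J1
#1 stroke→J1
#2 stroke→Sf1
#3 stroke→J1
#4 stroke→J1
#5 stroke→J1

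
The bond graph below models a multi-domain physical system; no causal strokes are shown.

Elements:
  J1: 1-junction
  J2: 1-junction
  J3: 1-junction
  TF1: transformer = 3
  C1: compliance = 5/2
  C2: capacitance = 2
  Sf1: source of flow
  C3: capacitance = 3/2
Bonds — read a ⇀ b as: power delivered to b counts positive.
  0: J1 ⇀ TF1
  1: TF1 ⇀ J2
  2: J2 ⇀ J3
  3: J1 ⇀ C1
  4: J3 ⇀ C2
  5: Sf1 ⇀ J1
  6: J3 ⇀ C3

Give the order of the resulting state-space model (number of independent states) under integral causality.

#5 stroke at Sf1  (source Sf1 imposes f)
#0 stroke at J1  (J1: bond 5 brought flow, rest push out)
#3 stroke at J1  (common-f at J1 fixed by 5)
#1 stroke at TF1  (TF TF1: opposite of bond 0)
#2 stroke at J2  (common-f at J2 fixed by 1)
#4 stroke at J3  (J3: bond 2 brought flow, rest push out)
#6 stroke at J3  (J3: bond 2 brought flow, rest push out)

3  (C1, C2, C3 all integral)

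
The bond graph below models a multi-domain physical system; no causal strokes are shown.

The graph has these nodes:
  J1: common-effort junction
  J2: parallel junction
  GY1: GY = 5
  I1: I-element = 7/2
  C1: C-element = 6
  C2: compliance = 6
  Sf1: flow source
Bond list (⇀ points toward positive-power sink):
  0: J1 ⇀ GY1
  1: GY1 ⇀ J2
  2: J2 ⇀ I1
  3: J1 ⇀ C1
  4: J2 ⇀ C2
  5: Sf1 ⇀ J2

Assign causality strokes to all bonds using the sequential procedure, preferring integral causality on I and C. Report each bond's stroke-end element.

b0 →GY1
b1 →GY1
b2 →I1
b3 →J1
b4 →J2
b5 →Sf1

β5 →Sf1  (Sf1 fixes flow; stroke at Sf1)
β2 →I1  (prefer integral on I1)
β3 →J1  (C1 outputs effort q/C1)
β0 →GY1  (common-e at J1 fixed by 3)
β1 →GY1  (through GY1, causality inverts; strokes same side of GY1)
β4 →J2  (J2 needs exactly one e-in)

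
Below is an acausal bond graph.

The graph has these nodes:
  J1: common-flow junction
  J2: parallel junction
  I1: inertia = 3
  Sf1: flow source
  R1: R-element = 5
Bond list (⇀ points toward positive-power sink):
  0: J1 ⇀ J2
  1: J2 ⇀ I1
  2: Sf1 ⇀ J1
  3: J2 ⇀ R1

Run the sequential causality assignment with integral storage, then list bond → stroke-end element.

b2 |Sf1  (source Sf1 imposes f)
b0 |J1  (1-jn J1 has f-setter on 2)
b1 |I1  (I1 outputs flow p/I1)
b3 |J2  (J2 needs exactly one e-in)

β0 stroke at J1
β1 stroke at I1
β2 stroke at Sf1
β3 stroke at J2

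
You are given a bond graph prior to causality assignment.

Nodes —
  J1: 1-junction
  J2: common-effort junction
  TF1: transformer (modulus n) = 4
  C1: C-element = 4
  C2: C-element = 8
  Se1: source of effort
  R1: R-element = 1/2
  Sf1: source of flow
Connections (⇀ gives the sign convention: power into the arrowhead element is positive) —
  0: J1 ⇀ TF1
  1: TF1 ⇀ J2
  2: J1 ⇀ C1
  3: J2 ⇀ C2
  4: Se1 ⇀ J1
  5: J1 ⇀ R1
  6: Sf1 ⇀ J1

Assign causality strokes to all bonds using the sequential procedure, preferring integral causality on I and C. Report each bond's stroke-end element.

b4 stroke→J1  (Se1 fixes effort; stroke away)
b6 stroke→Sf1  (Sf1: flow source, stroke at near end)
b0 stroke→J1  (J1 flow already set via bond 6)
b2 stroke→J1  (J1 flow already set via bond 6)
b5 stroke→J1  (1-jn J1 has f-setter on 6)
b1 stroke→TF1  (TF TF1: opposite of bond 0)
b3 stroke→J2  (J2 needs exactly one e-in)

#0 →J1
#1 →TF1
#2 →J1
#3 →J2
#4 →J1
#5 →J1
#6 →Sf1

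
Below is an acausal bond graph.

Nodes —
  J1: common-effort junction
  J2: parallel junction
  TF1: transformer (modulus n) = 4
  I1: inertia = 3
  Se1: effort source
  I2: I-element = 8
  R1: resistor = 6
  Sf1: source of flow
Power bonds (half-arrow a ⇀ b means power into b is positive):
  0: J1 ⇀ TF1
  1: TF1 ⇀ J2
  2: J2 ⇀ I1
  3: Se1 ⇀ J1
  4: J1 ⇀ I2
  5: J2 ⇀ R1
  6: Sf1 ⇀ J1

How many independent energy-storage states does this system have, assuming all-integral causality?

bond 3 stroke→J1  (source Se1 imposes e)
bond 6 stroke→Sf1  (Sf1 fixes flow; stroke at Sf1)
bond 0 stroke→TF1  (0-jn J1 has e-setter on 3)
bond 4 stroke→I2  (J1 effort already set via bond 3)
bond 1 stroke→J2  (TF1: transformer flips bond 0)
bond 2 stroke→I1  (0-jn J2 has e-setter on 1)
bond 5 stroke→R1  (0-jn J2 has e-setter on 1)

2  (I1, I2 all integral)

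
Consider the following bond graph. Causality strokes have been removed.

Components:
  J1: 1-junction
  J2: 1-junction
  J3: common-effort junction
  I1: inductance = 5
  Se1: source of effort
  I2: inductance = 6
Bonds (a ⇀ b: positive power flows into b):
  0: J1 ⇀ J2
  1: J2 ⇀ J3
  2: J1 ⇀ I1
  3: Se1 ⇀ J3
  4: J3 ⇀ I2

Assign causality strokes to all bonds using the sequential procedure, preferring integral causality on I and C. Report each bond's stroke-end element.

b0 stroke at J1
b1 stroke at J2
b2 stroke at I1
b3 stroke at J3
b4 stroke at I2

β3 stroke→J3  (Se1 (Se) sets effort on bond)
β1 stroke→J2  (J3: bond 3 brought effort, rest push out)
β4 stroke→I2  (common-e at J3 fixed by 3)
β0 stroke→J1  (J2: last free bond brings flow in)
β2 stroke→I1  (closing 1-jn rule on J1)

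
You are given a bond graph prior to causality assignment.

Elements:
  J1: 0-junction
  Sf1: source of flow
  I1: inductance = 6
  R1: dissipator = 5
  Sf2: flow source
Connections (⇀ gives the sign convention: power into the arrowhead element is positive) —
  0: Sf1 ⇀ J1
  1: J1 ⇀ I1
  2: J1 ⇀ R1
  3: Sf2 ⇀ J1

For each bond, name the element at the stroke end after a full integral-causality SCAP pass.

β0 stroke at Sf1
β1 stroke at I1
β2 stroke at J1
β3 stroke at Sf2

#0 |Sf1  (Sf1 fixes flow; stroke at Sf1)
#3 |Sf2  (source Sf2 imposes f)
#1 |I1  (I1 outputs flow p/I1)
#2 |J1  (J1 needs exactly one e-in)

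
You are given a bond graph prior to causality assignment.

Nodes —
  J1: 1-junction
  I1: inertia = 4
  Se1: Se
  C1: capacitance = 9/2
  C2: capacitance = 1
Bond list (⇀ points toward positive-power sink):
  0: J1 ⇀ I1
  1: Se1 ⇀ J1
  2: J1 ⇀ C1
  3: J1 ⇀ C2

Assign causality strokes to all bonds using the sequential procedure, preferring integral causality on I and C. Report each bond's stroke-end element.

bond 0 stroke at I1
bond 1 stroke at J1
bond 2 stroke at J1
bond 3 stroke at J1

#1 →J1  (Se1 fixes effort; stroke away)
#0 →I1  (I1 integral (f out))
#2 →J1  (J1 flow already set via bond 0)
#3 →J1  (common-f at J1 fixed by 0)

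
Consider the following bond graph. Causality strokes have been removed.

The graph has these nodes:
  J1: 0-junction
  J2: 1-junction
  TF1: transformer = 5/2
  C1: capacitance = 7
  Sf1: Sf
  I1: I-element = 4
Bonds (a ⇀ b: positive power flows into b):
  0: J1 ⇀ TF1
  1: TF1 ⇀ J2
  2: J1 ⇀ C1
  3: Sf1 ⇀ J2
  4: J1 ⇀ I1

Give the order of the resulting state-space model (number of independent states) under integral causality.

2  (C1, I1 all integral)

β3 →Sf1  (Sf1: flow source, stroke at near end)
β1 →J2  (common-f at J2 fixed by 3)
β0 →TF1  (through TF1, causality passes straight; one stroke at TF1)
β2 →J1  (C1 outputs effort q/C1)
β4 →I1  (common-e at J1 fixed by 2)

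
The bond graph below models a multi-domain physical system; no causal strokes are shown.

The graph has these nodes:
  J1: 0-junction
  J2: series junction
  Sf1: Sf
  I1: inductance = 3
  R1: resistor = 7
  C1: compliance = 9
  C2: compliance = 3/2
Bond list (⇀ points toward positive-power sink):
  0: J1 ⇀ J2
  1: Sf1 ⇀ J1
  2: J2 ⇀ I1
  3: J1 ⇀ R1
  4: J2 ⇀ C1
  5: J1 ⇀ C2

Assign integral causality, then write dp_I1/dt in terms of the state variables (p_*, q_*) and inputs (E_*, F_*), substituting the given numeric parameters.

β1 →Sf1  (Sf1 (Sf) sets flow on bond)
β2 →I1  (I1 outputs flow p/I1)
β0 →J2  (common-f at J2 fixed by 2)
β4 →J2  (J2: bond 2 brought flow, rest push out)
β5 →J1  (C2 outputs effort q/C2)
β3 →R1  (J1: bond 5 brought effort, rest push out)

dp_I1/dt = -q_C1/9 + 2*q_C2/3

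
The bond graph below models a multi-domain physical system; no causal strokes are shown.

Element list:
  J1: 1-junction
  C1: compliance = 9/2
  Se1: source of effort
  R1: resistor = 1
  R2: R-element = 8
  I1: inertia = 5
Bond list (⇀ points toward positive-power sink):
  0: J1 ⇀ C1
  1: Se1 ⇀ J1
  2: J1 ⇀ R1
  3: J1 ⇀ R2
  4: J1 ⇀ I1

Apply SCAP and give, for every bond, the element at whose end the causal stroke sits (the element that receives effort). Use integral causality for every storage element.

β0 stroke→J1
β1 stroke→J1
β2 stroke→J1
β3 stroke→J1
β4 stroke→I1

bond 1 →J1  (Se1 (Se) sets effort on bond)
bond 0 →J1  (prefer integral on C1)
bond 4 →I1  (I1: I, integral causality)
bond 2 →J1  (common-f at J1 fixed by 4)
bond 3 →J1  (J1 flow already set via bond 4)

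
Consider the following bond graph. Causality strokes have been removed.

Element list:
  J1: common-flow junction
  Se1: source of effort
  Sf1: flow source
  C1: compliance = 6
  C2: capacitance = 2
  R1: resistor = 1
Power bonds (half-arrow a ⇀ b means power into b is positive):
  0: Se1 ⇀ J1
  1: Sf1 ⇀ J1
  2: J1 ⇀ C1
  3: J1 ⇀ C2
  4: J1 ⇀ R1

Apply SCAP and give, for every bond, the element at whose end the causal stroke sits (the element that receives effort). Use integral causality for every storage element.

#0 |J1
#1 |Sf1
#2 |J1
#3 |J1
#4 |J1

#0 |J1  (Se1 fixes effort; stroke away)
#1 |Sf1  (Sf1 (Sf) sets flow on bond)
#2 |J1  (1-jn J1 has f-setter on 1)
#3 |J1  (common-f at J1 fixed by 1)
#4 |J1  (J1 flow already set via bond 1)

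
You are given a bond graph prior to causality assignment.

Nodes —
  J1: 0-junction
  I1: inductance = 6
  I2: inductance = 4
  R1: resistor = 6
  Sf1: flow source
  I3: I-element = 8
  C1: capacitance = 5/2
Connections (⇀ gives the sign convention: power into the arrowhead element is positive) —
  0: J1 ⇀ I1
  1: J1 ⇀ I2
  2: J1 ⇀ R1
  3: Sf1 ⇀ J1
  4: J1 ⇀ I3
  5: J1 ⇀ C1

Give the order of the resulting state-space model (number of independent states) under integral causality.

b3 |Sf1  (Sf1 fixes flow; stroke at Sf1)
b0 |I1  (I1 integral (f out))
b1 |I2  (I2: I, integral causality)
b4 |I3  (I3: I, integral causality)
b5 |J1  (C1 outputs effort q/C1)
b2 |R1  (J1: bond 5 brought effort, rest push out)

4  (C1, I1, I2, I3 all integral)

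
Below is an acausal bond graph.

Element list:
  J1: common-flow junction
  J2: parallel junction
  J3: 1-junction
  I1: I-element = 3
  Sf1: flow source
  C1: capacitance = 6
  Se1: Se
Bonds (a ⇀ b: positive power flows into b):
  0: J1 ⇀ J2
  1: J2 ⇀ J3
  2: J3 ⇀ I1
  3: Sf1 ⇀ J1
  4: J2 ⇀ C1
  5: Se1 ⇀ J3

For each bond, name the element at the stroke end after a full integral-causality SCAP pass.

bond 0 stroke at J1
bond 1 stroke at J3
bond 2 stroke at I1
bond 3 stroke at Sf1
bond 4 stroke at J2
bond 5 stroke at J3

bond 3 stroke→Sf1  (Sf1 fixes flow; stroke at Sf1)
bond 5 stroke→J3  (Se1 (Se) sets effort on bond)
bond 0 stroke→J1  (J1: bond 3 brought flow, rest push out)
bond 2 stroke→I1  (I1 integral (f out))
bond 1 stroke→J3  (J3 flow already set via bond 2)
bond 4 stroke→J2  (closing 0-jn rule on J2)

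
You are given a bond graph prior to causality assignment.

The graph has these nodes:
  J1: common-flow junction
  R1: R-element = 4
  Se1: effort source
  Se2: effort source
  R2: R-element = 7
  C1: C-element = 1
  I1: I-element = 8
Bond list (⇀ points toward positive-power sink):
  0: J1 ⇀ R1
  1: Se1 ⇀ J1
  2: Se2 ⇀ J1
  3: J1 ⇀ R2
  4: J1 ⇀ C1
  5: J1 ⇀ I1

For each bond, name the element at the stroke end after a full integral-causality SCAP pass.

b0 |J1
b1 |J1
b2 |J1
b3 |J1
b4 |J1
b5 |I1

bond 1 →J1  (Se1 (Se) sets effort on bond)
bond 2 →J1  (Se2: effort source, stroke at far end)
bond 4 →J1  (prefer integral on C1)
bond 5 →I1  (prefer integral on I1)
bond 0 →J1  (common-f at J1 fixed by 5)
bond 3 →J1  (J1 flow already set via bond 5)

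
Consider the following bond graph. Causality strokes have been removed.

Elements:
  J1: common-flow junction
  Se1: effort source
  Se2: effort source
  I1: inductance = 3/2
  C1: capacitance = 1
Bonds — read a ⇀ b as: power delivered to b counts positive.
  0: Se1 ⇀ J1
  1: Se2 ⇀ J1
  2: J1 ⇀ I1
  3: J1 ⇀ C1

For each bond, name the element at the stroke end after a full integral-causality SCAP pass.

β0 |J1  (Se1: effort source, stroke at far end)
β1 |J1  (Se2 fixes effort; stroke away)
β2 |I1  (I1 integral (f out))
β3 |J1  (1-jn J1 has f-setter on 2)

bond 0 →J1
bond 1 →J1
bond 2 →I1
bond 3 →J1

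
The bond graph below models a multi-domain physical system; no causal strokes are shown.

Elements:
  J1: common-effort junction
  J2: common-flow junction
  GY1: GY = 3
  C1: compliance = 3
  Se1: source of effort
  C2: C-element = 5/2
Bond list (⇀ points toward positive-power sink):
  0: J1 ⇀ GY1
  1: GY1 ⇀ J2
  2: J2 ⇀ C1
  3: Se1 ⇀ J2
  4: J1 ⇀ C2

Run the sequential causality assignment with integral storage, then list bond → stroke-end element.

β0 stroke at GY1
β1 stroke at GY1
β2 stroke at J2
β3 stroke at J2
β4 stroke at J1

β3 stroke→J2  (Se1 (Se) sets effort on bond)
β2 stroke→J2  (C1: C, integral causality)
β1 stroke→GY1  (J2: last free bond brings flow in)
β0 stroke→GY1  (GY1: gyrator matches bond 1)
β4 stroke→J1  (J1: last free bond brings effort in)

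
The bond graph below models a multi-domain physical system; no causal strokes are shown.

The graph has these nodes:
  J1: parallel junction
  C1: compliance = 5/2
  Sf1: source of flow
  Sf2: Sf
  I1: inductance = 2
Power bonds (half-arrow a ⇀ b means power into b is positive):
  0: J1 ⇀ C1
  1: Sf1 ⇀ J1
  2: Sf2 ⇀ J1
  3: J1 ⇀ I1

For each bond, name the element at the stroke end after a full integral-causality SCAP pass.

β1 →Sf1  (source Sf1 imposes f)
β2 →Sf2  (Sf2 fixes flow; stroke at Sf2)
β0 →J1  (C1: C, integral causality)
β3 →I1  (0-jn J1 has e-setter on 0)

#0 stroke at J1
#1 stroke at Sf1
#2 stroke at Sf2
#3 stroke at I1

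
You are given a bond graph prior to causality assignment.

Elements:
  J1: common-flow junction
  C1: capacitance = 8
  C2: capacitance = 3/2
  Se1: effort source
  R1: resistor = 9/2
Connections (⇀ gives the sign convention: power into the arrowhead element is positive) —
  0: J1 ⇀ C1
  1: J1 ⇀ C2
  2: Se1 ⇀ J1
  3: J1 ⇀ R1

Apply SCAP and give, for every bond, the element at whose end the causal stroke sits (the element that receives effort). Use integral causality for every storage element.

β2 →J1  (source Se1 imposes e)
β0 →J1  (prefer integral on C1)
β1 →J1  (C2: C, integral causality)
β3 →R1  (J1: last free bond brings flow in)

bond 0 stroke→J1
bond 1 stroke→J1
bond 2 stroke→J1
bond 3 stroke→R1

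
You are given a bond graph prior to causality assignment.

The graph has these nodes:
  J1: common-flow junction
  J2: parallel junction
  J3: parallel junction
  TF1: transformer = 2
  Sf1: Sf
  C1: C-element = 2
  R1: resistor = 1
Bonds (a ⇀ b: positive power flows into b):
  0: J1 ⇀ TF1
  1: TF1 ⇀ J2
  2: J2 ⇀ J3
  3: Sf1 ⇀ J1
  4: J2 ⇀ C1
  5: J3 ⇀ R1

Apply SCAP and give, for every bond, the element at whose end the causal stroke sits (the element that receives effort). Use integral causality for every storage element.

b0 stroke→J1
b1 stroke→TF1
b2 stroke→J3
b3 stroke→Sf1
b4 stroke→J2
b5 stroke→R1

b3 →Sf1  (Sf1 (Sf) sets flow on bond)
b0 →J1  (common-f at J1 fixed by 3)
b1 →TF1  (TF1: transformer flips bond 0)
b4 →J2  (prefer integral on C1)
b2 →J3  (0-jn J2 has e-setter on 4)
b5 →R1  (J3 effort already set via bond 2)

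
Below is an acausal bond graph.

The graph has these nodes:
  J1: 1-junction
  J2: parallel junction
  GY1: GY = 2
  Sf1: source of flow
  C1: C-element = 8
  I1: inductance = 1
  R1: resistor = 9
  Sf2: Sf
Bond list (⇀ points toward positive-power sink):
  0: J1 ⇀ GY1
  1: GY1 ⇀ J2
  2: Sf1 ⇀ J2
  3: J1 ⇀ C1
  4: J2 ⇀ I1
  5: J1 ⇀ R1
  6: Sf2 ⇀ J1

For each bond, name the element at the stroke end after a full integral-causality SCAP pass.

b2 stroke→Sf1  (source Sf1 imposes f)
b6 stroke→Sf2  (Sf2 (Sf) sets flow on bond)
b0 stroke→J1  (1-jn J1 has f-setter on 6)
b3 stroke→J1  (1-jn J1 has f-setter on 6)
b5 stroke→J1  (common-f at J1 fixed by 6)
b1 stroke→J2  (GY1: gyrator matches bond 0)
b4 stroke→I1  (common-e at J2 fixed by 1)

bond 0 stroke at J1
bond 1 stroke at J2
bond 2 stroke at Sf1
bond 3 stroke at J1
bond 4 stroke at I1
bond 5 stroke at J1
bond 6 stroke at Sf2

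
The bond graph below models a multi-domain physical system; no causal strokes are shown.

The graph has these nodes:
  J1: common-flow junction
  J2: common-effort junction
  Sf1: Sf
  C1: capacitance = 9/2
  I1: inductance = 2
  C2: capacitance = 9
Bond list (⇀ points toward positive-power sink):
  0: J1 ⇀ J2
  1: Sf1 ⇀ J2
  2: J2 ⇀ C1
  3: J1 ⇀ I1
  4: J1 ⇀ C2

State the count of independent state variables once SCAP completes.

3  (C1, C2, I1 all integral)

#1 |Sf1  (source Sf1 imposes f)
#2 |J2  (C1 integral (e out))
#0 |J1  (J2 effort already set via bond 2)
#3 |I1  (I1: I, integral causality)
#4 |J1  (J1 flow already set via bond 3)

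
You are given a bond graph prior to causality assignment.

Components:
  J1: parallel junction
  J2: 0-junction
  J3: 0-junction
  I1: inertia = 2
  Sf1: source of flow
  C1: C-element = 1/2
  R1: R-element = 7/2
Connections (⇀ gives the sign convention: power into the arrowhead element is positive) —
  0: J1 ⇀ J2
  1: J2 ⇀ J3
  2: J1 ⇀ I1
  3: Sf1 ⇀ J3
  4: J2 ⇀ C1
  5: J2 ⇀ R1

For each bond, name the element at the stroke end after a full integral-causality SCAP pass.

b0 stroke→J1
b1 stroke→J3
b2 stroke→I1
b3 stroke→Sf1
b4 stroke→J2
b5 stroke→R1

bond 3 |Sf1  (Sf1 (Sf) sets flow on bond)
bond 1 |J3  (only one effort-in slot at J3)
bond 2 |I1  (I1: I, integral causality)
bond 0 |J1  (J1: last free bond brings effort in)
bond 4 |J2  (C1: C, integral causality)
bond 5 |R1  (0-jn J2 has e-setter on 4)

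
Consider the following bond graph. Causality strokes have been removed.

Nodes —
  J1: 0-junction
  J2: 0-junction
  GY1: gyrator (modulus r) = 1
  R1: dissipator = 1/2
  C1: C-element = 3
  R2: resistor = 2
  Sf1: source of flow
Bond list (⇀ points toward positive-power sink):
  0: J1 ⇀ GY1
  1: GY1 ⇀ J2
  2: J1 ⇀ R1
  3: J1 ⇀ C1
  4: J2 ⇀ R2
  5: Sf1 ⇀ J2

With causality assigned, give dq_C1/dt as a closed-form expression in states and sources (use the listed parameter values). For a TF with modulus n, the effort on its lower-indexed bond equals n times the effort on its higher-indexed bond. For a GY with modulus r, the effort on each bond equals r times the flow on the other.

#5 |Sf1  (Sf1: flow source, stroke at near end)
#3 |J1  (C1 integral (e out))
#0 |GY1  (J1 effort already set via bond 3)
#2 |R1  (common-e at J1 fixed by 3)
#1 |GY1  (GY1 both-in/both-out from 0)
#4 |J2  (J2: last free bond brings effort in)

dq_C1/dt = -2*F_Sf1 - 4*q_C1/3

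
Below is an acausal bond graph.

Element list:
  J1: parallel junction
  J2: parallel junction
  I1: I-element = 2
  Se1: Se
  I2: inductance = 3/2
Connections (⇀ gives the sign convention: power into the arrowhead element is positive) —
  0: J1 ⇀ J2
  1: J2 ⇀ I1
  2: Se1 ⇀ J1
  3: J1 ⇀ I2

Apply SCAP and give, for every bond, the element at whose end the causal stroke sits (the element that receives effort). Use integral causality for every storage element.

β0 stroke at J2
β1 stroke at I1
β2 stroke at J1
β3 stroke at I2

#2 →J1  (Se1 fixes effort; stroke away)
#0 →J2  (0-jn J1 has e-setter on 2)
#3 →I2  (common-e at J1 fixed by 2)
#1 →I1  (common-e at J2 fixed by 0)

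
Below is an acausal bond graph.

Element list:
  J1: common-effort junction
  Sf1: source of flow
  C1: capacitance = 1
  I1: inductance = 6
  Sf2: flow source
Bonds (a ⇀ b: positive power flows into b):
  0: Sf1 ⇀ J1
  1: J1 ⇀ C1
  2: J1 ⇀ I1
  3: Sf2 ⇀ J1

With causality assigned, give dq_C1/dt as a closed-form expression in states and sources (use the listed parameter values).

dq_C1/dt = F_Sf1 + F_Sf2 - p_I1/6

#0 |Sf1  (Sf1 fixes flow; stroke at Sf1)
#3 |Sf2  (Sf2 fixes flow; stroke at Sf2)
#1 |J1  (C1: C, integral causality)
#2 |I1  (J1: bond 1 brought effort, rest push out)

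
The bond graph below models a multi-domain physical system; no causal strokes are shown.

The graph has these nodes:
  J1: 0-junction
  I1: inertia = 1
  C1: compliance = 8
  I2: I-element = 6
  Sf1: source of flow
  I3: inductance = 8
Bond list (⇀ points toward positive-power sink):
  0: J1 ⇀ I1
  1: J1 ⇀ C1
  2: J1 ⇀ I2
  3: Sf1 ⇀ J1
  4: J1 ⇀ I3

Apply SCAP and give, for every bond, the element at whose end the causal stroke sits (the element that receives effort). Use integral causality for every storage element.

#3 stroke at Sf1  (Sf1: flow source, stroke at near end)
#0 stroke at I1  (prefer integral on I1)
#1 stroke at J1  (prefer integral on C1)
#2 stroke at I2  (J1: bond 1 brought effort, rest push out)
#4 stroke at I3  (J1 effort already set via bond 1)

bond 0 stroke→I1
bond 1 stroke→J1
bond 2 stroke→I2
bond 3 stroke→Sf1
bond 4 stroke→I3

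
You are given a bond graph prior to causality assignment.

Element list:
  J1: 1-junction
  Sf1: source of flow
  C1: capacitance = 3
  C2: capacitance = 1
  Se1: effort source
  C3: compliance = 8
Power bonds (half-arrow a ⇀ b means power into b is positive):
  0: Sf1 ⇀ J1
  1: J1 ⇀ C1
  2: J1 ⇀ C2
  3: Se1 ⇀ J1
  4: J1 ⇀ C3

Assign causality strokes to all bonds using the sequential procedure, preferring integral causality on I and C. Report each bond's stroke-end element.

#0 stroke→Sf1
#1 stroke→J1
#2 stroke→J1
#3 stroke→J1
#4 stroke→J1

#0 stroke at Sf1  (source Sf1 imposes f)
#3 stroke at J1  (source Se1 imposes e)
#1 stroke at J1  (J1: bond 0 brought flow, rest push out)
#2 stroke at J1  (J1: bond 0 brought flow, rest push out)
#4 stroke at J1  (J1 flow already set via bond 0)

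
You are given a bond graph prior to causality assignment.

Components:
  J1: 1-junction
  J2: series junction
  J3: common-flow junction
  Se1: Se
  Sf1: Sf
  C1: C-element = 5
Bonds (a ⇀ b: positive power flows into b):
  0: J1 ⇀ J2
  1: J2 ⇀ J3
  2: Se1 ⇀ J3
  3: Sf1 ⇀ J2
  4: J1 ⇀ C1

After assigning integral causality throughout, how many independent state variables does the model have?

#2 stroke at J3  (Se1: effort source, stroke at far end)
#3 stroke at Sf1  (Sf1 fixes flow; stroke at Sf1)
#0 stroke at J2  (J2: bond 3 brought flow, rest push out)
#1 stroke at J2  (common-f at J2 fixed by 3)
#4 stroke at J1  (1-jn J1 has f-setter on 0)

1  (C1 all integral)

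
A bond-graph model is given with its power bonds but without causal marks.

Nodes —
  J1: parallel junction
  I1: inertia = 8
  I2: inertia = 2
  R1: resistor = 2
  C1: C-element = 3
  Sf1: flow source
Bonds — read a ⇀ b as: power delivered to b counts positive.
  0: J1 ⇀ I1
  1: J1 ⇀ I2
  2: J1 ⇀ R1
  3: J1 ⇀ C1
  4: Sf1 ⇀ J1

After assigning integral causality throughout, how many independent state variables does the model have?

3  (C1, I1, I2 all integral)

b4 stroke at Sf1  (Sf1 (Sf) sets flow on bond)
b0 stroke at I1  (I1: I, integral causality)
b1 stroke at I2  (I2 outputs flow p/I2)
b3 stroke at J1  (prefer integral on C1)
b2 stroke at R1  (J1 effort already set via bond 3)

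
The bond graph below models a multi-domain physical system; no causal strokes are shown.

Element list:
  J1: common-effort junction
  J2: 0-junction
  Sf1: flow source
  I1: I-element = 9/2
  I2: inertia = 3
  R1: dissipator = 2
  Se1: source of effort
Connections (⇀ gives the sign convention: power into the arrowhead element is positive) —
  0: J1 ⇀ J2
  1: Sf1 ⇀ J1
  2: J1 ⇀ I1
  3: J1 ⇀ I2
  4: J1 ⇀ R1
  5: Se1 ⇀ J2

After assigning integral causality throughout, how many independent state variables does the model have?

#1 stroke→Sf1  (Sf1: flow source, stroke at near end)
#5 stroke→J2  (Se1 (Se) sets effort on bond)
#0 stroke→J1  (J2 effort already set via bond 5)
#2 stroke→I1  (J1 effort already set via bond 0)
#3 stroke→I2  (J1: bond 0 brought effort, rest push out)
#4 stroke→R1  (common-e at J1 fixed by 0)

2  (I1, I2 all integral)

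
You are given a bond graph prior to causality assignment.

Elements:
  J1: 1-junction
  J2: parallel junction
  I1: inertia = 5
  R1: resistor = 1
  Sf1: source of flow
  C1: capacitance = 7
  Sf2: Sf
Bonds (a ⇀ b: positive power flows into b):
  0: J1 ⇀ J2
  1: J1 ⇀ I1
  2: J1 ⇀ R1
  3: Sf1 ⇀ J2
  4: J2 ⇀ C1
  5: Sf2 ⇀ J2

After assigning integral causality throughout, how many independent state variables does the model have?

2  (C1, I1 all integral)

β3 stroke at Sf1  (Sf1: flow source, stroke at near end)
β5 stroke at Sf2  (Sf2 (Sf) sets flow on bond)
β1 stroke at I1  (I1: I, integral causality)
β0 stroke at J1  (common-f at J1 fixed by 1)
β2 stroke at J1  (J1 flow already set via bond 1)
β4 stroke at J2  (closing 0-jn rule on J2)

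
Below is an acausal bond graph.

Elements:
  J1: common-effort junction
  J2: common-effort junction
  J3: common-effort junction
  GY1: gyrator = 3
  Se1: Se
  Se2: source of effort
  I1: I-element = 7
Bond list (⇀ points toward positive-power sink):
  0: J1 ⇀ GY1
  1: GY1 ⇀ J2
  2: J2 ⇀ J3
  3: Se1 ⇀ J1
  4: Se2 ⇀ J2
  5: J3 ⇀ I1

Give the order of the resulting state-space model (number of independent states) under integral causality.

#3 stroke at J1  (Se1: effort source, stroke at far end)
#4 stroke at J2  (source Se2 imposes e)
#0 stroke at GY1  (0-jn J1 has e-setter on 3)
#1 stroke at GY1  (J2 effort already set via bond 4)
#2 stroke at J3  (J2 effort already set via bond 4)
#5 stroke at I1  (J3: bond 2 brought effort, rest push out)

1  (I1 all integral)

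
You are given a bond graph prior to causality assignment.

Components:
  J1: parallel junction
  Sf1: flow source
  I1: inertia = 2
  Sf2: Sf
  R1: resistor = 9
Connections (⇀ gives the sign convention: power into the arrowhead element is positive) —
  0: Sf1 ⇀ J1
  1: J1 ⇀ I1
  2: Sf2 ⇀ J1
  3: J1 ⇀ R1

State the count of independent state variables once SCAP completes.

1  (I1 all integral)

#0 stroke at Sf1  (Sf1 fixes flow; stroke at Sf1)
#2 stroke at Sf2  (Sf2 fixes flow; stroke at Sf2)
#1 stroke at I1  (I1: I, integral causality)
#3 stroke at J1  (closing 0-jn rule on J1)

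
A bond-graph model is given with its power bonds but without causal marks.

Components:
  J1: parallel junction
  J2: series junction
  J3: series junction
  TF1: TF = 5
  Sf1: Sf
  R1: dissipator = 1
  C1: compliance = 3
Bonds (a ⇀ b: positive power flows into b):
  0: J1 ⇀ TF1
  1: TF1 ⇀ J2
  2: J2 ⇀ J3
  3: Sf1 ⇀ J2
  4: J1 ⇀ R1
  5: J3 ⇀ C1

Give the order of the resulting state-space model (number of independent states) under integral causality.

1  (C1 all integral)

bond 3 →Sf1  (source Sf1 imposes f)
bond 1 →J2  (common-f at J2 fixed by 3)
bond 2 →J2  (common-f at J2 fixed by 3)
bond 5 →J3  (common-f at J3 fixed by 2)
bond 0 →TF1  (TF1 one-in-one-out from 1)
bond 4 →J1  (only one effort-in slot at J1)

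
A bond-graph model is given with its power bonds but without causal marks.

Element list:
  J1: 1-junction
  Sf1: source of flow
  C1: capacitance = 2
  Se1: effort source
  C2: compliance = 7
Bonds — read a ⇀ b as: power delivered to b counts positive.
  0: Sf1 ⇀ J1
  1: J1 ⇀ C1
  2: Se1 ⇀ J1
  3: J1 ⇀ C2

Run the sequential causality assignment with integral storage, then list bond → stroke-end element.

β0 →Sf1
β1 →J1
β2 →J1
β3 →J1

#0 |Sf1  (Sf1: flow source, stroke at near end)
#2 |J1  (Se1: effort source, stroke at far end)
#1 |J1  (common-f at J1 fixed by 0)
#3 |J1  (J1 flow already set via bond 0)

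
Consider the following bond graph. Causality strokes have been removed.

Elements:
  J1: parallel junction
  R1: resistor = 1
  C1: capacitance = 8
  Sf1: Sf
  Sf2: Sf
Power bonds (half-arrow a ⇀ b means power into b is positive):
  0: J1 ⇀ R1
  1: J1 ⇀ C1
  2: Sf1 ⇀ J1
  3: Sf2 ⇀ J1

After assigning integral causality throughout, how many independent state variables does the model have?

1  (C1 all integral)

bond 2 stroke at Sf1  (Sf1: flow source, stroke at near end)
bond 3 stroke at Sf2  (Sf2 (Sf) sets flow on bond)
bond 1 stroke at J1  (C1 outputs effort q/C1)
bond 0 stroke at R1  (J1 effort already set via bond 1)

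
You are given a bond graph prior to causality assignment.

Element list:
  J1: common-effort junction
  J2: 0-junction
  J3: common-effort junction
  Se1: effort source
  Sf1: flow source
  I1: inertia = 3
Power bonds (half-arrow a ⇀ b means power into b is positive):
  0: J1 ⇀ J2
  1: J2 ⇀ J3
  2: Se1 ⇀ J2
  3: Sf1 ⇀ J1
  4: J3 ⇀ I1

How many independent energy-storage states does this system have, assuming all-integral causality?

bond 2 |J2  (Se1: effort source, stroke at far end)
bond 3 |Sf1  (Sf1 fixes flow; stroke at Sf1)
bond 0 |J1  (J1 needs exactly one e-in)
bond 1 |J3  (J2: bond 2 brought effort, rest push out)
bond 4 |I1  (0-jn J3 has e-setter on 1)

1  (I1 all integral)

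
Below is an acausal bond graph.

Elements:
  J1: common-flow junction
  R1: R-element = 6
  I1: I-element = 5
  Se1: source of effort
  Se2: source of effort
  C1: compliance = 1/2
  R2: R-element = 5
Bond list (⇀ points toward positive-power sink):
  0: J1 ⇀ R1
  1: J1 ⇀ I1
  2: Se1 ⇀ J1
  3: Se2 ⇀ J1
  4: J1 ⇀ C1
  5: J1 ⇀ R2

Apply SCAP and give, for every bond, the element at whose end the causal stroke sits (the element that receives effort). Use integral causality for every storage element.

b2 →J1  (source Se1 imposes e)
b3 →J1  (Se2 fixes effort; stroke away)
b1 →I1  (I1 outputs flow p/I1)
b0 →J1  (common-f at J1 fixed by 1)
b4 →J1  (J1: bond 1 brought flow, rest push out)
b5 →J1  (common-f at J1 fixed by 1)

β0 →J1
β1 →I1
β2 →J1
β3 →J1
β4 →J1
β5 →J1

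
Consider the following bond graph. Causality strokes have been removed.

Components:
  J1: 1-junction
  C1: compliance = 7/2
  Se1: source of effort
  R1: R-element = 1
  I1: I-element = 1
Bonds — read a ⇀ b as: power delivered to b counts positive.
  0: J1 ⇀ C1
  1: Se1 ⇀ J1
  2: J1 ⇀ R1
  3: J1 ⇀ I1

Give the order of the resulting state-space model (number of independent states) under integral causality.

2  (C1, I1 all integral)

b1 |J1  (source Se1 imposes e)
b0 |J1  (C1 outputs effort q/C1)
b3 |I1  (I1 outputs flow p/I1)
b2 |J1  (common-f at J1 fixed by 3)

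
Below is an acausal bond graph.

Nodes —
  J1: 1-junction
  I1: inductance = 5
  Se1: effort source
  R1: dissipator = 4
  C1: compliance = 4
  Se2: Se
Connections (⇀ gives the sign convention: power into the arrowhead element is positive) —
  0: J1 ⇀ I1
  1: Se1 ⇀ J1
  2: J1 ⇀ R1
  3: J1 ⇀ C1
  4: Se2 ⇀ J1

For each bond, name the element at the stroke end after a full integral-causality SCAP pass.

β0 →I1
β1 →J1
β2 →J1
β3 →J1
β4 →J1

β1 stroke at J1  (Se1 fixes effort; stroke away)
β4 stroke at J1  (source Se2 imposes e)
β0 stroke at I1  (I1 outputs flow p/I1)
β2 stroke at J1  (J1: bond 0 brought flow, rest push out)
β3 stroke at J1  (J1: bond 0 brought flow, rest push out)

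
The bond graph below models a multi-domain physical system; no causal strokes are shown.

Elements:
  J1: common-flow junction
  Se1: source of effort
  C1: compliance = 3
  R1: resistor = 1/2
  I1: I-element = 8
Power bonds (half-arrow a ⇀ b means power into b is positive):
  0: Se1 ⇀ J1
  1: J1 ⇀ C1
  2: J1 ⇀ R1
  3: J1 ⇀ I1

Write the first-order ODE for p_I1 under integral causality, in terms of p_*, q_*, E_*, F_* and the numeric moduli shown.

dp_I1/dt = E_Se1 - p_I1/16 - q_C1/3

#0 stroke→J1  (source Se1 imposes e)
#1 stroke→J1  (C1 integral (e out))
#3 stroke→I1  (prefer integral on I1)
#2 stroke→J1  (J1: bond 3 brought flow, rest push out)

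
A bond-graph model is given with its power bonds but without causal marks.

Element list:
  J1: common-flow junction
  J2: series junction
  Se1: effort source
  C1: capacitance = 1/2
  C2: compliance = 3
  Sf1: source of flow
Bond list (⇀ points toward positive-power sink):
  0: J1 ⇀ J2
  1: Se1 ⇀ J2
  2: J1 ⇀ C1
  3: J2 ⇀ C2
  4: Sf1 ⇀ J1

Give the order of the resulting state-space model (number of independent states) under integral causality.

2  (C1, C2 all integral)

#1 →J2  (Se1 (Se) sets effort on bond)
#4 →Sf1  (Sf1 (Sf) sets flow on bond)
#0 →J1  (J1 flow already set via bond 4)
#2 →J1  (1-jn J1 has f-setter on 4)
#3 →J2  (J2: bond 0 brought flow, rest push out)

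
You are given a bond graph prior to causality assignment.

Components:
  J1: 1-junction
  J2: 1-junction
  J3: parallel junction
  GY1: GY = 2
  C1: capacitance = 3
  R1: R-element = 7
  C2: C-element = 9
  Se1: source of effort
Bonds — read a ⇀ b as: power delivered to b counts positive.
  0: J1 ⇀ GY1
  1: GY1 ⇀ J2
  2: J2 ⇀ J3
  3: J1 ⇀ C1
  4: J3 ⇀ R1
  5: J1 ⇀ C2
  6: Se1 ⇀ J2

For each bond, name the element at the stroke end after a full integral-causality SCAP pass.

bond 0 stroke→GY1
bond 1 stroke→GY1
bond 2 stroke→J2
bond 3 stroke→J1
bond 4 stroke→J3
bond 5 stroke→J1
bond 6 stroke→J2

β6 |J2  (Se1 (Se) sets effort on bond)
β3 |J1  (C1 integral (e out))
β5 |J1  (prefer integral on C2)
β0 |GY1  (J1 needs exactly one f-in)
β1 |GY1  (GY GY1: same side as bond 0)
β2 |J2  (J2: bond 1 brought flow, rest push out)
β4 |J3  (only one effort-in slot at J3)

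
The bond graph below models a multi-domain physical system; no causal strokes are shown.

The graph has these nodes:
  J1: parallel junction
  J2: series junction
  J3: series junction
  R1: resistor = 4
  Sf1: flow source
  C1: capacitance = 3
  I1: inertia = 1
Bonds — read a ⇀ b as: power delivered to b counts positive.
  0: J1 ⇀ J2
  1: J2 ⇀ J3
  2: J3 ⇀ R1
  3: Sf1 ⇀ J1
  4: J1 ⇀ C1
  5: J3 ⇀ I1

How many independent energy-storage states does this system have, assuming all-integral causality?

2  (C1, I1 all integral)

#3 stroke at Sf1  (source Sf1 imposes f)
#4 stroke at J1  (prefer integral on C1)
#0 stroke at J2  (0-jn J1 has e-setter on 4)
#1 stroke at J3  (only one flow-in slot at J2)
#5 stroke at I1  (I1: I, integral causality)
#2 stroke at J3  (J3: bond 5 brought flow, rest push out)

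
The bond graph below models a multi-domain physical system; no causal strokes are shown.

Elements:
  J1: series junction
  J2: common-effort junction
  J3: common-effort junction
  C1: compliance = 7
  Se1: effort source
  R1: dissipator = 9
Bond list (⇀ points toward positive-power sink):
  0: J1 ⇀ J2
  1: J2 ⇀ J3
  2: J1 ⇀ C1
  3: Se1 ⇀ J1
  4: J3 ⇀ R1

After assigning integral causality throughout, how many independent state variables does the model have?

b3 →J1  (Se1 fixes effort; stroke away)
b2 →J1  (C1: C, integral causality)
b0 →J2  (J1 needs exactly one f-in)
b1 →J3  (J2 effort already set via bond 0)
b4 →R1  (0-jn J3 has e-setter on 1)

1  (C1 all integral)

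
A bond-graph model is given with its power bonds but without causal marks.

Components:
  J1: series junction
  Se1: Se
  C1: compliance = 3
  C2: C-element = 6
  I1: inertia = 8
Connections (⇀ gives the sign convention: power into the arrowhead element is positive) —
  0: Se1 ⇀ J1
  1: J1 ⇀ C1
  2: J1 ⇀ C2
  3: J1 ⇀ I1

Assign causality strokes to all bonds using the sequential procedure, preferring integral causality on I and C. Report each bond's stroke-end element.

β0 |J1
β1 |J1
β2 |J1
β3 |I1

bond 0 →J1  (Se1: effort source, stroke at far end)
bond 1 →J1  (C1: C, integral causality)
bond 2 →J1  (C2 integral (e out))
bond 3 →I1  (closing 1-jn rule on J1)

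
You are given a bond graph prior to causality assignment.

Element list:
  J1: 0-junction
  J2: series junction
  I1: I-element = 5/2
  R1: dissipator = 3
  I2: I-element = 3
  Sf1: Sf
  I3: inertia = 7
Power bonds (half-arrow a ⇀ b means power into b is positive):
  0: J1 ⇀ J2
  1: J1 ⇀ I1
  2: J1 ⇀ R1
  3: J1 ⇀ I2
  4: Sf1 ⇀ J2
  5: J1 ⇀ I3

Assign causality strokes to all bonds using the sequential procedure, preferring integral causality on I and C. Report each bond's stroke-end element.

b0 stroke at J2
b1 stroke at I1
b2 stroke at J1
b3 stroke at I2
b4 stroke at Sf1
b5 stroke at I3

β4 →Sf1  (source Sf1 imposes f)
β0 →J2  (common-f at J2 fixed by 4)
β1 →I1  (I1: I, integral causality)
β3 →I2  (I2 integral (f out))
β5 →I3  (I3: I, integral causality)
β2 →J1  (closing 0-jn rule on J1)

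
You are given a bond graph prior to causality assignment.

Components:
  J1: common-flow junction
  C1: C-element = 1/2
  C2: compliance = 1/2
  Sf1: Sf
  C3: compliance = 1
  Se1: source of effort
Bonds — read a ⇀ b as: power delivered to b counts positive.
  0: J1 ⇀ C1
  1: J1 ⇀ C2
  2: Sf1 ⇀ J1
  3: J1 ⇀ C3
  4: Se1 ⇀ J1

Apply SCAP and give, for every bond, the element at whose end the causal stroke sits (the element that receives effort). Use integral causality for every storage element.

β2 |Sf1  (Sf1 (Sf) sets flow on bond)
β4 |J1  (Se1 fixes effort; stroke away)
β0 |J1  (J1 flow already set via bond 2)
β1 |J1  (common-f at J1 fixed by 2)
β3 |J1  (common-f at J1 fixed by 2)

β0 stroke→J1
β1 stroke→J1
β2 stroke→Sf1
β3 stroke→J1
β4 stroke→J1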